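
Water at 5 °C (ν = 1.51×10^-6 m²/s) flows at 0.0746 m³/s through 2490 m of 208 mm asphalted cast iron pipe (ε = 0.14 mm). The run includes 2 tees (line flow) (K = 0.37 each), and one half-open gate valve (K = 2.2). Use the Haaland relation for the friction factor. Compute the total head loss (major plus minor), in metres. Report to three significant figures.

H_L ≈ 56.6 m

V = 4Q/(πD²) = 2.195 m/s; V²/2g = 0.2457 m
Re = 3.02×10^5, ε/D = 6.73×10^-4 → f = 0.01901 (Haaland)
Major: h_f = f(L/D)·V²/2g = 0.01901·11971·0.2457 = 55.89 m
Minor: ΣK = 2.94; h_m = ΣK·V²/2g = 0.7223 m
Total H_L = 55.89 + 0.7223 = 56.62 m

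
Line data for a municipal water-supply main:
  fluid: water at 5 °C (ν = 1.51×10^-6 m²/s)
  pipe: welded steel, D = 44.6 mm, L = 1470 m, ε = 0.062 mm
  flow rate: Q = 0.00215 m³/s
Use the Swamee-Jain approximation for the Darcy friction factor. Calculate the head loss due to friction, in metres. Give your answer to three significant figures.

h_f ≈ 82.5 m

V = 4Q/(πD²) = 4·0.00215/(π·0.0446²) = 1.376 m/s
Re = VD/ν = 1.376·0.0446/1.51×10^-6 = 4.06×10^4 → turbulent
ε/D = 0.062/44.6 = 0.00139
Swamee-Jain: f = 0.02592
h_f = f(L/D)V²/(2g) = 0.02592·(1470/0.0446)·1.376²/(2·9.81) = 82.46 m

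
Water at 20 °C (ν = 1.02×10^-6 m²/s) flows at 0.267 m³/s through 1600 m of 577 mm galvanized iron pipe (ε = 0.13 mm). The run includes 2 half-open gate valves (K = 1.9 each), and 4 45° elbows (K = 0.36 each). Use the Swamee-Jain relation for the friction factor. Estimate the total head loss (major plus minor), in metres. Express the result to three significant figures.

V = 4Q/(πD²) = 1.021 m/s; V²/2g = 0.05314 m
Re = 5.78×10^5, ε/D = 2.25×10^-4 → f = 0.01557 (Swamee-Jain)
Major: h_f = f(L/D)·V²/2g = 0.01557·2773·0.05314 = 2.294 m
Minor: ΣK = 5.24; h_m = ΣK·V²/2g = 0.2785 m
Total H_L = 2.294 + 0.2785 = 2.573 m

H_L ≈ 2.57 m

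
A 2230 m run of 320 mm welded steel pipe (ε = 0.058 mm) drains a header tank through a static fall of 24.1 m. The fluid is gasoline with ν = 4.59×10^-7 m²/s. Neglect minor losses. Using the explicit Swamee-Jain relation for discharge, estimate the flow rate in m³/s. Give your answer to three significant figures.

Swamee-Jain (Type II): Q = -0.965·√(gD⁵h_f/L)·ln[ε/(3.7D) + √(3.17ν²L/(gD³h_f))]
√(gD⁵h_f/L) = √(9.81·0.320⁵·24.1/2230) = 0.01886
ε/(3.7D) = 4.90×10^-5; √(3.17ν²L/(gD³h_f)) = 1.39×10^-5
Q = -0.965·0.01886·ln(6.285×10^-5) = 0.1761 m³/s
Check: V = 2.19 m/s, Re = 1.53×10^6, f = 0.01424, h_f = 24.2 m ≈ 24.1 m ✓

Q ≈ 0.176 m³/s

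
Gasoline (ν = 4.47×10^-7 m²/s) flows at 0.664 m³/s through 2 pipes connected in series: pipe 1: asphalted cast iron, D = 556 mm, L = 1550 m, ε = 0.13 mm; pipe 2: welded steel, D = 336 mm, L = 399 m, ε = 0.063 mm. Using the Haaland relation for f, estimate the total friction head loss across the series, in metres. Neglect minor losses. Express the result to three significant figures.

Pipe 1: V = 2.735 m/s, Re = 3.40×10^6, ε/D = 2.34×10^-4, f = 0.01444, h_1 = f(L/D)V²/2g = 15.35 m
Pipe 2: V = 7.489 m/s, Re = 5.63×10^6, ε/D = 1.88×10^-4, f = 0.01375, h_2 = f(L/D)V²/2g = 46.67 m
Series → Q common, losses add: H = Σh = 62.02 m

H ≈ 62.0 m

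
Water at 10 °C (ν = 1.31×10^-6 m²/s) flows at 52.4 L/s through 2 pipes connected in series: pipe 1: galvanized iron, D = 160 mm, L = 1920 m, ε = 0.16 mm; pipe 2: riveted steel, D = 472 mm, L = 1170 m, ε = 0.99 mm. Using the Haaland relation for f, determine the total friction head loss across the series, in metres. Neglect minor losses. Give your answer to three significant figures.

Pipe 1: V = 2.606 m/s, Re = 3.18×10^5, ε/D = 0.00100, f = 0.02048, h_1 = f(L/D)V²/2g = 85.07 m
Pipe 2: V = 0.2995 m/s, Re = 1.08×10^5, ε/D = 0.00210, f = 0.02513, h_2 = f(L/D)V²/2g = 0.2848 m
Series → Q common, losses add: H = Σh = 85.35 m

H ≈ 85.4 m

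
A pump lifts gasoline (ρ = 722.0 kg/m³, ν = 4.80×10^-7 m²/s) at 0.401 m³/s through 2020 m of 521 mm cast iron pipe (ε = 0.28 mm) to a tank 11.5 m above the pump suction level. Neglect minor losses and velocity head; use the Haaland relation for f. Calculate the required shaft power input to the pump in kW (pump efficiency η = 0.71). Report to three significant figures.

V = 4Q/(πD²) = 1.881 m/s; Re = 2.04×10^6; ε/D = 5.37×10^-4; f = 0.01722
h_f = f(L/D)V²/2g = 12.04 m
Total head H = z + h_f = 11.5 + 12.04 = 23.54 m
P_hyd = ρgQH = 722.0·9.81·0.401·23.54 = 66.85 kW
P_shaft = P_hyd/η = 66.85/0.71 = 94.15 kW

P_shaft ≈ 94.2 kW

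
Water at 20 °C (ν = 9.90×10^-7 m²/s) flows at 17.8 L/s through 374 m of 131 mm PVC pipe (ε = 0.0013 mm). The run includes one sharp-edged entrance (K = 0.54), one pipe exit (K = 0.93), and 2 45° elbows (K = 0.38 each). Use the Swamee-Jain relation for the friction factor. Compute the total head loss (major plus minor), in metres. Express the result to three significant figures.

V = 4Q/(πD²) = 1.321 m/s; V²/2g = 0.08889 m
Re = 1.75×10^5, ε/D = 9.92×10^-6 → f = 0.01603 (Swamee-Jain)
Major: h_f = f(L/D)·V²/2g = 0.01603·2855·0.08889 = 4.069 m
Minor: ΣK = 2.23; h_m = ΣK·V²/2g = 0.1982 m
Total H_L = 4.069 + 0.1982 = 4.267 m

H_L ≈ 4.27 m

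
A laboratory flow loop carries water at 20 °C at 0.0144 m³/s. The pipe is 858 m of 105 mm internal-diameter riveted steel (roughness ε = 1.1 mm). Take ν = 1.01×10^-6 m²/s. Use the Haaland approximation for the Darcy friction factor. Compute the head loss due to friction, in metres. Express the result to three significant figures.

V = 4Q/(πD²) = 4·0.0144/(π·0.105²) = 1.663 m/s
Re = VD/ν = 1.663·0.105/1.01×10^-6 = 1.73×10^5 → turbulent
ε/D = 1.1/105 = 0.0105
Haaland: f = 0.03890
h_f = f(L/D)V²/(2g) = 0.03890·(858/0.105)·1.663²/(2·9.81) = 44.81 m

h_f ≈ 44.8 m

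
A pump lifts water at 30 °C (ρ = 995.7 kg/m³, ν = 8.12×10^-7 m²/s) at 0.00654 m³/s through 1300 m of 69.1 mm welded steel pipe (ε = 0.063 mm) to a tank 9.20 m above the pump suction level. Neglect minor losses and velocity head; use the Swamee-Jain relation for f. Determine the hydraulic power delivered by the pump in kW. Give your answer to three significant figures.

V = 4Q/(πD²) = 1.744 m/s; Re = 1.48×10^5; ε/D = 9.12×10^-4; f = 0.02128
h_f = f(L/D)V²/2g = 62.06 m
Total head H = z + h_f = 9.20 + 62.06 = 71.26 m
P_hyd = ρgQH = 995.7·9.81·0.00654·71.26 = 4.552 kW

P_hyd ≈ 4.55 kW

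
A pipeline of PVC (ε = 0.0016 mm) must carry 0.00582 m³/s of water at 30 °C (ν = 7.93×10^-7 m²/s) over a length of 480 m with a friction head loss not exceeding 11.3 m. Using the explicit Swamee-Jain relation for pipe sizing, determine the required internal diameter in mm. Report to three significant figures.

D ≈ 73.8 mm

Swamee-Jain (Type III): D = 0.66·[ε^1.25·(LQ²/(gh_f))^4.75 + ν·Q^9.4·(L/(gh_f))^5.2]^0.04
LQ²/(gh_f) = 1.467×10^-4; L/(gh_f) = 4.330
Term 1 = ε^1.25·(…)^4.75 = 3.51×10^-26; Term 2 = ν·Q^9.4·(…)^5.2 = 1.58×10^-24
D = 0.66·(3.51×10^-26 + 1.58×10^-24)^0.04 = 0.07377 m = 73.8 mm
Check: V = 1.36 m/s, Re = 1.27×10^5, f = 0.01716, h_f = 10.6 m ≈ 11.3 m ✓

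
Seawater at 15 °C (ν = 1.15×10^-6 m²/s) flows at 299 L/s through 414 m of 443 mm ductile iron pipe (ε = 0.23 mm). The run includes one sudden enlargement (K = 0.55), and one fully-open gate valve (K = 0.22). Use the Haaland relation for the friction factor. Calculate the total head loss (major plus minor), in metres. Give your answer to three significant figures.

H_L ≈ 3.27 m

V = 4Q/(πD²) = 1.940 m/s; V²/2g = 0.1918 m
Re = 7.47×10^5, ε/D = 5.19×10^-4 → f = 0.01744 (Haaland)
Major: h_f = f(L/D)·V²/2g = 0.01744·934.5·0.1918 = 3.126 m
Minor: ΣK = 0.770; h_m = ΣK·V²/2g = 0.1477 m
Total H_L = 3.126 + 0.1477 = 3.274 m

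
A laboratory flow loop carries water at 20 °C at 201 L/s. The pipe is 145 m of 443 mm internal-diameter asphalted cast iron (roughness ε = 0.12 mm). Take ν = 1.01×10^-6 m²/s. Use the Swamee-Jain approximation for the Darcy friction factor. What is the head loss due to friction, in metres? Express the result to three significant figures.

h_f ≈ 0.453 m

V = 4Q/(πD²) = 4·0.201/(π·0.443²) = 1.304 m/s
Re = VD/ν = 1.304·0.443/1.01×10^-6 = 5.72×10^5 → turbulent
ε/D = 0.12/443 = 2.71×10^-4
Swamee-Jain: f = 0.01598
h_f = f(L/D)V²/(2g) = 0.01598·(145/0.443)·1.304²/(2·9.81) = 0.4535 m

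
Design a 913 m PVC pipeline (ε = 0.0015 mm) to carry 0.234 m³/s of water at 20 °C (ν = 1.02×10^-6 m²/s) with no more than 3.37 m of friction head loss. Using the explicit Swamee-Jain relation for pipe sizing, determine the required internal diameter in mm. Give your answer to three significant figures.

Swamee-Jain (Type III): D = 0.66·[ε^1.25·(LQ²/(gh_f))^4.75 + ν·Q^9.4·(L/(gh_f))^5.2]^0.04
LQ²/(gh_f) = 1.512; L/(gh_f) = 27.62
Term 1 = ε^1.25·(…)^4.75 = 3.74×10^-7; Term 2 = ν·Q^9.4·(…)^5.2 = 3.74×10^-5
D = 0.66·(3.74×10^-7 + 3.74×10^-5)^0.04 = 0.4392 m = 439 mm
Check: V = 1.54 m/s, Re = 6.65×10^5, f = 0.01251, h_f = 3.16 m ≈ 3.37 m ✓

D ≈ 439 mm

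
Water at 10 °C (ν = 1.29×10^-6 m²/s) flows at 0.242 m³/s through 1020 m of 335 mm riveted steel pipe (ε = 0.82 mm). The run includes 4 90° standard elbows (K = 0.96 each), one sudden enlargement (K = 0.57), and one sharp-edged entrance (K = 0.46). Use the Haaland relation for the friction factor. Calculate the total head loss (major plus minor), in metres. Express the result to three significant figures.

H_L ≈ 31.1 m

V = 4Q/(πD²) = 2.746 m/s; V²/2g = 0.3842 m
Re = 7.13×10^5, ε/D = 0.00245 → f = 0.02498 (Haaland)
Major: h_f = f(L/D)·V²/2g = 0.02498·3045·0.3842 = 29.22 m
Minor: ΣK = 4.87; h_m = ΣK·V²/2g = 1.871 m
Total H_L = 29.22 + 1.871 = 31.09 m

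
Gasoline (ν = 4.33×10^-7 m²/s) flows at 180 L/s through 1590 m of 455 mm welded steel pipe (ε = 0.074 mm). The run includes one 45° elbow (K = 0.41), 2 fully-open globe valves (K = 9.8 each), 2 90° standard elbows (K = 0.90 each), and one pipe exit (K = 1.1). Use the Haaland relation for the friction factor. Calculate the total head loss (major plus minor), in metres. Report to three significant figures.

V = 4Q/(πD²) = 1.107 m/s; V²/2g = 0.06246 m
Re = 1.16×10^6, ε/D = 1.63×10^-4 → f = 0.01404 (Haaland)
Major: h_f = f(L/D)·V²/2g = 0.01404·3495·0.06246 = 3.065 m
Minor: ΣK = 22.9; h_m = ΣK·V²/2g = 1.431 m
Total H_L = 3.065 + 1.431 = 4.496 m

H_L ≈ 4.50 m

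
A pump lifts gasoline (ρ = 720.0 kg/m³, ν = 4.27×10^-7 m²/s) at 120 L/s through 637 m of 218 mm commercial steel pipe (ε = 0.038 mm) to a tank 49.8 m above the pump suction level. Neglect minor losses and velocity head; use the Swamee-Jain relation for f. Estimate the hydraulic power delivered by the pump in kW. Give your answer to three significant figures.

P_hyd ≈ 60.6 kW

V = 4Q/(πD²) = 3.215 m/s; Re = 1.64×10^6; ε/D = 1.74×10^-4; f = 0.01411
h_f = f(L/D)V²/2g = 21.72 m
Total head H = z + h_f = 49.8 + 21.72 = 71.52 m
P_hyd = ρgQH = 720.0·9.81·0.120·71.52 = 60.62 kW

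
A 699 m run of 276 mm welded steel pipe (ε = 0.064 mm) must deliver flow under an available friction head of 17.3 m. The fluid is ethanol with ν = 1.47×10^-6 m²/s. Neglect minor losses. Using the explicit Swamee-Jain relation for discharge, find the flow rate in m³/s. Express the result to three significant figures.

Swamee-Jain (Type II): Q = -0.965·√(gD⁵h_f/L)·ln[ε/(3.7D) + √(3.17ν²L/(gD³h_f))]
√(gD⁵h_f/L) = √(9.81·0.276⁵·17.3/699) = 0.01972
ε/(3.7D) = 6.27×10^-5; √(3.17ν²L/(gD³h_f)) = 3.66×10^-5
Q = -0.965·0.01972·ln(9.930×10^-5) = 0.1754 m³/s
Check: V = 2.93 m/s, Re = 5.50×10^5, f = 0.01569, h_f = 17.4 m ≈ 17.3 m ✓

Q ≈ 0.175 m³/s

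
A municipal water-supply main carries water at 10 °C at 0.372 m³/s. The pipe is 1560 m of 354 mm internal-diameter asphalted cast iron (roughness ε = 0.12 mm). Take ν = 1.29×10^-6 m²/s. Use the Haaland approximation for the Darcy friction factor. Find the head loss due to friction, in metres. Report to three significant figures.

h_f ≈ 51.1 m

V = 4Q/(πD²) = 4·0.372/(π·0.354²) = 3.780 m/s
Re = VD/ν = 3.780·0.354/1.29×10^-6 = 1.04×10^6 → turbulent
ε/D = 0.12/354 = 3.39×10^-4
Haaland: f = 0.01593
h_f = f(L/D)V²/(2g) = 0.01593·(1560/0.354)·3.780²/(2·9.81) = 51.10 m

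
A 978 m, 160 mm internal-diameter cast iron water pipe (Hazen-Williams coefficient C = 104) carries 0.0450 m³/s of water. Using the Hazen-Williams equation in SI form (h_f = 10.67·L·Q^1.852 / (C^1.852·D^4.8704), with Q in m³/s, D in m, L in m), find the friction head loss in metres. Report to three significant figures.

h_f = 10.67·978·0.0450^1.852 / (104^1.852·0.160^4.8704) = 46.23 m

h_f ≈ 46.2 m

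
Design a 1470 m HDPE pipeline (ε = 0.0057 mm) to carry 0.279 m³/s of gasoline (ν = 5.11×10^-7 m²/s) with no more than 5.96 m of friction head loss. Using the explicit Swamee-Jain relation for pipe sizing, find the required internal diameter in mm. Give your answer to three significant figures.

D ≈ 449 mm

Swamee-Jain (Type III): D = 0.66·[ε^1.25·(LQ²/(gh_f))^4.75 + ν·Q^9.4·(L/(gh_f))^5.2]^0.04
LQ²/(gh_f) = 1.957; L/(gh_f) = 25.14
Term 1 = ε^1.25·(…)^4.75 = 6.76×10^-6; Term 2 = ν·Q^9.4·(…)^5.2 = 6.01×10^-5
D = 0.66·(6.76×10^-6 + 6.01×10^-5)^0.04 = 0.4493 m = 449 mm
Check: V = 1.76 m/s, Re = 1.55×10^6, f = 0.01120, h_f = 5.78 m ≈ 5.96 m ✓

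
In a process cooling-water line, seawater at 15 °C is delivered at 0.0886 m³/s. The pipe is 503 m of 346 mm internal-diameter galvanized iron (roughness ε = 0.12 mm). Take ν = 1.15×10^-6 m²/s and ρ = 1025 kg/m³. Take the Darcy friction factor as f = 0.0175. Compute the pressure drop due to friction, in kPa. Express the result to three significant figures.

V = 4Q/(πD²) = 4·0.0886/(π·0.346²) = 0.9423 m/s
h_f = f(L/D)V²/(2g) = 0.01750·(503/0.346)·0.9423²/(2·9.81) = 1.151 m
Δp = ρg·h_f = 1025·9.81·1.151 = 11.58 kPa

Δp ≈ 11.6 kPa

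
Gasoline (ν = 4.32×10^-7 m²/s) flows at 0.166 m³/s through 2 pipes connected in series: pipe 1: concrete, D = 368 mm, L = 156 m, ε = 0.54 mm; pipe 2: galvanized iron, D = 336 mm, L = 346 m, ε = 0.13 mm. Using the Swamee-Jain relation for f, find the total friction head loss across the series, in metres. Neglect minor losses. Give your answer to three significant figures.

Pipe 1: V = 1.561 m/s, Re = 1.33×10^6, ε/D = 0.00147, f = 0.02185, h_1 = f(L/D)V²/2g = 1.150 m
Pipe 2: V = 1.872 m/s, Re = 1.46×10^6, ε/D = 3.87×10^-4, f = 0.01629, h_2 = f(L/D)V²/2g = 2.996 m
Series → Q common, losses add: H = Σh = 4.146 m

H ≈ 4.15 m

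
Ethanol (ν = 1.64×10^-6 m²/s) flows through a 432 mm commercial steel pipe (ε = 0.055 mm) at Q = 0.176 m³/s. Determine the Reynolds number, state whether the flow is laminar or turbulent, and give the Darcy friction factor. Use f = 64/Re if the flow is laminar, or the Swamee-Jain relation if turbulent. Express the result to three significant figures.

Re ≈ 3.16×10^5; turbulent; f ≈ 0.0156

V = 4Q/(πD²) = 1.201 m/s
Re = VD/ν = 1.201·0.432/1.64×10^-6 = 3.16×10^5
Re > 4000 → turbulent; ε/D = 1.27×10^-4
Swamee-Jain: f = 0.01558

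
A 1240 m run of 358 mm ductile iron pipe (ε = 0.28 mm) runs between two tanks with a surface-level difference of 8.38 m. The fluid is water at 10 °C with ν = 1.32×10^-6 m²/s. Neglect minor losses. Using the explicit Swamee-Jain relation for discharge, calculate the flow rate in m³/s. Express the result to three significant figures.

Q ≈ 0.158 m³/s

Swamee-Jain (Type II): Q = -0.965·√(gD⁵h_f/L)·ln[ε/(3.7D) + √(3.17ν²L/(gD³h_f))]
√(gD⁵h_f/L) = √(9.81·0.358⁵·8.38/1240) = 0.01974
ε/(3.7D) = 2.11×10^-4; √(3.17ν²L/(gD³h_f)) = 4.26×10^-5
Q = -0.965·0.01974·ln(2.540×10^-4) = 0.1577 m³/s
Check: V = 1.57 m/s, Re = 4.25×10^5, f = 0.01947, h_f = 8.44 m ≈ 8.38 m ✓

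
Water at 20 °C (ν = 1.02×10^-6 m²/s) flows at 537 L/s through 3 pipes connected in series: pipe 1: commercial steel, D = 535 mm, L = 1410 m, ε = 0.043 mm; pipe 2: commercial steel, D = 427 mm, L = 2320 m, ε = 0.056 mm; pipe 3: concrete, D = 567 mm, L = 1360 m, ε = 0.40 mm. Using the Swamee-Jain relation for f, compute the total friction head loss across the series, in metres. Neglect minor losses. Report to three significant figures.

Pipe 1: V = 2.389 m/s, Re = 1.25×10^6, ε/D = 8.04×10^-5, f = 0.01295, h_1 = f(L/D)V²/2g = 9.926 m
Pipe 2: V = 3.750 m/s, Re = 1.57×10^6, ε/D = 1.31×10^-4, f = 0.01355, h_2 = f(L/D)V²/2g = 52.77 m
Pipe 3: V = 2.127 m/s, Re = 1.18×10^6, ε/D = 7.05×10^-4, f = 0.01849, h_3 = f(L/D)V²/2g = 10.22 m
Series → Q common, losses add: H = Σh = 72.92 m

H ≈ 72.9 m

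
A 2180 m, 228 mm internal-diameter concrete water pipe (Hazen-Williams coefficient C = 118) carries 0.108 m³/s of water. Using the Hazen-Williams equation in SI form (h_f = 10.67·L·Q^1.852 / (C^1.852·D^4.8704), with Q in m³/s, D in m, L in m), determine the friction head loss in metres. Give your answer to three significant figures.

h_f = 10.67·2180·0.108^1.852 / (118^1.852·0.228^4.8704) = 73.54 m

h_f ≈ 73.5 m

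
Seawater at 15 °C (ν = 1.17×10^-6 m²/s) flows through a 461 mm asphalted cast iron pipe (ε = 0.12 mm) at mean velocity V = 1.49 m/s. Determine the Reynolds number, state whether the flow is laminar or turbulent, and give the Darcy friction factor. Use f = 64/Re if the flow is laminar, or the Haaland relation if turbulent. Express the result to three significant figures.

Re ≈ 5.87×10^5; turbulent; f ≈ 0.0157

Re = VD/ν = 1.490·0.461/1.17×10^-6 = 5.87×10^5
Re > 4000 → turbulent; ε/D = 2.60×10^-4
Haaland: f = 0.01566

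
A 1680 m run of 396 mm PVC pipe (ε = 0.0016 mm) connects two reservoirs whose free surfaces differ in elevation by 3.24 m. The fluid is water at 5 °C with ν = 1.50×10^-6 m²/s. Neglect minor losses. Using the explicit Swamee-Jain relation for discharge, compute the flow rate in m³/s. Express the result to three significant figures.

Swamee-Jain (Type II): Q = -0.965·√(gD⁵h_f/L)·ln[ε/(3.7D) + √(3.17ν²L/(gD³h_f))]
√(gD⁵h_f/L) = √(9.81·0.396⁵·3.24/1680) = 0.01357
ε/(3.7D) = 1.09×10^-6; √(3.17ν²L/(gD³h_f)) = 7.79×10^-5
Q = -0.965·0.01357·ln(7.901×10^-5) = 0.1237 m³/s
Check: V = 1.00 m/s, Re = 2.65×10^5, f = 0.01476, h_f = 3.22 m ≈ 3.24 m ✓

Q ≈ 0.124 m³/s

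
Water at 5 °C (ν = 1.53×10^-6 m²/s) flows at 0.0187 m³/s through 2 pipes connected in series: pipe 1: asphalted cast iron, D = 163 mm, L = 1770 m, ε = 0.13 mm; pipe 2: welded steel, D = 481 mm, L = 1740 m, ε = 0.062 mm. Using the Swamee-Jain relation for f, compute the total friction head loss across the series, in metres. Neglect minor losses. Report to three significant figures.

H ≈ 9.70 m

Pipe 1: V = 0.8961 m/s, Re = 9.55×10^4, ε/D = 7.98×10^-4, f = 0.02172, h_1 = f(L/D)V²/2g = 9.653 m
Pipe 2: V = 0.1029 m/s, Re = 3.24×10^4, ε/D = 1.29×10^-4, f = 0.02337, h_2 = f(L/D)V²/2g = 0.04563 m
Series → Q common, losses add: H = Σh = 9.699 m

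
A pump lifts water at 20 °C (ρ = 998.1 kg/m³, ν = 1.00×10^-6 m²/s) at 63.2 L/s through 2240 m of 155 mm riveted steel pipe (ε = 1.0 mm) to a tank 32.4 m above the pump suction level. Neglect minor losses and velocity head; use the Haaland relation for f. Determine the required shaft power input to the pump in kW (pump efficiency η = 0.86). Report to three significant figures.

P_shaft ≈ 220 kW

V = 4Q/(πD²) = 3.349 m/s; Re = 5.19×10^5; ε/D = 0.00645; f = 0.03306
h_f = f(L/D)V²/2g = 273.2 m
Total head H = z + h_f = 32.4 + 273.2 = 305.6 m
P_hyd = ρgQH = 998.1·9.81·0.0632·305.6 = 189.1 kW
P_shaft = P_hyd/η = 189.1/0.86 = 219.9 kW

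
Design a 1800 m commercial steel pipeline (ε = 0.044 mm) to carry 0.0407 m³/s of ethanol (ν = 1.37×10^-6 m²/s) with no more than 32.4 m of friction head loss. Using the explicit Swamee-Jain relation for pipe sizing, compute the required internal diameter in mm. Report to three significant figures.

D ≈ 170 mm

Swamee-Jain (Type III): D = 0.66·[ε^1.25·(LQ²/(gh_f))^4.75 + ν·Q^9.4·(L/(gh_f))^5.2]^0.04
LQ²/(gh_f) = 0.009381; L/(gh_f) = 5.663
Term 1 = ε^1.25·(…)^4.75 = 8.37×10^-16; Term 2 = ν·Q^9.4·(…)^5.2 = 9.61×10^-16
D = 0.66·(8.37×10^-16 + 9.61×10^-16)^0.04 = 0.1697 m = 170 mm
Check: V = 1.80 m/s, Re = 2.23×10^5, f = 0.01731, h_f = 30.3 m ≈ 32.4 m ✓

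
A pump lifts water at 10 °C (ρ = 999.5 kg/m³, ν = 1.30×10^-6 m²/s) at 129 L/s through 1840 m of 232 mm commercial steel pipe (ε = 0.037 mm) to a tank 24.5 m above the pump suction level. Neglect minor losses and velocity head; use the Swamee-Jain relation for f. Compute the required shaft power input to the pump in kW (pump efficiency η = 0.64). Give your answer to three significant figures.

V = 4Q/(πD²) = 3.052 m/s; Re = 5.45×10^5; ε/D = 1.59×10^-4; f = 0.01500
h_f = f(L/D)V²/2g = 56.45 m
Total head H = z + h_f = 24.5 + 56.45 = 80.95 m
P_hyd = ρgQH = 999.5·9.81·0.129·80.95 = 102.4 kW
P_shaft = P_hyd/η = 102.4/0.64 = 160.0 kW

P_shaft ≈ 160 kW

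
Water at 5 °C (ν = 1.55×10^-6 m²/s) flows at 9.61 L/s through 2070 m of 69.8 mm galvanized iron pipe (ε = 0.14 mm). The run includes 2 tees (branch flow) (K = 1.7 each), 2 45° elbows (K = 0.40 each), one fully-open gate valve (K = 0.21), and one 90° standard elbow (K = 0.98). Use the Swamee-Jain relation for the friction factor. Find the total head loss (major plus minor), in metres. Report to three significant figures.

H_L ≈ 242 m

V = 4Q/(πD²) = 2.511 m/s; V²/2g = 0.3215 m
Re = 1.13×10^5, ε/D = 0.00201 → f = 0.02516 (Swamee-Jain)
Major: h_f = f(L/D)·V²/2g = 0.02516·29656·0.3215 = 239.9 m
Minor: ΣK = 5.39; h_m = ΣK·V²/2g = 1.733 m
Total H_L = 239.9 + 1.733 = 241.6 m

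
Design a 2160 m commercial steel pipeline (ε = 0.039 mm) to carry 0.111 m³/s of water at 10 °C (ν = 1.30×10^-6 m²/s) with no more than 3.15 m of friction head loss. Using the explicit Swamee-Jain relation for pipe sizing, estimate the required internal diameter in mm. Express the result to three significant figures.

D ≈ 410 mm

Swamee-Jain (Type III): D = 0.66·[ε^1.25·(LQ²/(gh_f))^4.75 + ν·Q^9.4·(L/(gh_f))^5.2]^0.04
LQ²/(gh_f) = 0.8612; L/(gh_f) = 69.90
Term 1 = ε^1.25·(…)^4.75 = 1.52×10^-6; Term 2 = ν·Q^9.4·(…)^5.2 = 5.39×10^-6
D = 0.66·(1.52×10^-6 + 5.39×10^-6)^0.04 = 0.4103 m = 410 mm
Check: V = 0.840 m/s, Re = 2.65×10^5, f = 0.01567, h_f = 2.96 m ≈ 3.15 m ✓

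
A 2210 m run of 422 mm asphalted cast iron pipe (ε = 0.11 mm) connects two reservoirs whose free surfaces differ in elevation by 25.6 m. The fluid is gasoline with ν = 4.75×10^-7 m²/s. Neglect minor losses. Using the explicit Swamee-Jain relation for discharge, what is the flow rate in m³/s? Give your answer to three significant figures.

Q ≈ 0.355 m³/s

Swamee-Jain (Type II): Q = -0.965·√(gD⁵h_f/L)·ln[ε/(3.7D) + √(3.17ν²L/(gD³h_f))]
√(gD⁵h_f/L) = √(9.81·0.422⁵·25.6/2210) = 0.03900
ε/(3.7D) = 7.04×10^-5; √(3.17ν²L/(gD³h_f)) = 9.15×10^-6
Q = -0.965·0.03900·ln(7.960×10^-5) = 0.3552 m³/s
Check: V = 2.54 m/s, Re = 2.26×10^6, f = 0.01495, h_f = 25.7 m ≈ 25.6 m ✓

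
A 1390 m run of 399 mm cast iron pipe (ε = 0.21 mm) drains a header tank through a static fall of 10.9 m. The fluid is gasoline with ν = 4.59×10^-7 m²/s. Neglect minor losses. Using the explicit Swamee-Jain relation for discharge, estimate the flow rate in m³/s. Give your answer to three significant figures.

Q ≈ 0.236 m³/s

Swamee-Jain (Type II): Q = -0.965·√(gD⁵h_f/L)·ln[ε/(3.7D) + √(3.17ν²L/(gD³h_f))]
√(gD⁵h_f/L) = √(9.81·0.399⁵·10.9/1390) = 0.02789
ε/(3.7D) = 1.42×10^-4; √(3.17ν²L/(gD³h_f)) = 1.17×10^-5
Q = -0.965·0.02789·ln(1.539×10^-4) = 0.2363 m³/s
Check: V = 1.89 m/s, Re = 1.64×10^6, f = 0.01727, h_f = 11.0 m ≈ 10.9 m ✓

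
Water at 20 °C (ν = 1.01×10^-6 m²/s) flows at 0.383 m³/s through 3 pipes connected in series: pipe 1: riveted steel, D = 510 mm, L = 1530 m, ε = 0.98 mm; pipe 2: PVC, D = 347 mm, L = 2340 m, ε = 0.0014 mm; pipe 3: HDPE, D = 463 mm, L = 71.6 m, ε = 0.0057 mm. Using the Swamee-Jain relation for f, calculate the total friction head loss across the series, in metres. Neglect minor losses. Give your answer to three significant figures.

H ≈ 75.7 m

Pipe 1: V = 1.875 m/s, Re = 9.47×10^5, ε/D = 0.00192, f = 0.02345, h_1 = f(L/D)V²/2g = 12.61 m
Pipe 2: V = 4.050 m/s, Re = 1.39×10^6, ε/D = 4.03×10^-6, f = 0.01111, h_2 = f(L/D)V²/2g = 62.65 m
Pipe 3: V = 2.275 m/s, Re = 1.04×10^6, ε/D = 1.23×10^-5, f = 0.01183, h_3 = f(L/D)V²/2g = 0.4827 m
Series → Q common, losses add: H = Σh = 75.73 m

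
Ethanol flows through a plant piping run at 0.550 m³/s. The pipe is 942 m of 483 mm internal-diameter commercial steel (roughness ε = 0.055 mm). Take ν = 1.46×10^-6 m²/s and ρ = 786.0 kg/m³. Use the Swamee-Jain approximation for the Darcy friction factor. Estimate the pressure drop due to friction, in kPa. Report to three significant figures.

Δp ≈ 94.7 kPa

V = 4Q/(πD²) = 4·0.550/(π·0.483²) = 3.002 m/s
Re = VD/ν = 3.002·0.483/1.46×10^-6 = 9.93×10^5 → turbulent
ε/D = 0.055/483 = 1.14×10^-4
Swamee-Jain: f = 0.01372
h_f = f(L/D)V²/(2g) = 0.01372·(942/0.483)·3.002²/(2·9.81) = 12.28 m
Δp = ρg·h_f = 786.0·9.81·12.28 = 94.72 kPa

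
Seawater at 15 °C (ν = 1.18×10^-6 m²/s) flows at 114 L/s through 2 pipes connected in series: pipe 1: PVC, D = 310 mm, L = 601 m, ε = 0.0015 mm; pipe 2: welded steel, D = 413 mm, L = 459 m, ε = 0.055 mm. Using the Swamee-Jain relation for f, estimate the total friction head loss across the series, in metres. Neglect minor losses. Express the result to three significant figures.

H ≈ 3.74 m

Pipe 1: V = 1.510 m/s, Re = 3.97×10^5, ε/D = 4.84×10^-6, f = 0.01372, h_1 = f(L/D)V²/2g = 3.092 m
Pipe 2: V = 0.8510 m/s, Re = 2.98×10^5, ε/D = 1.33×10^-4, f = 0.01576, h_2 = f(L/D)V²/2g = 0.6464 m
Series → Q common, losses add: H = Σh = 3.739 m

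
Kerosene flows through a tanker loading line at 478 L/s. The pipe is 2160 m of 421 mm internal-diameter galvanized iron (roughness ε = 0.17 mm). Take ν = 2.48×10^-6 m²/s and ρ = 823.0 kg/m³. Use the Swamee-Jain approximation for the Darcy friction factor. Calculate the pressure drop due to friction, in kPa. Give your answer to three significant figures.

V = 4Q/(πD²) = 4·0.478/(π·0.421²) = 3.434 m/s
Re = VD/ν = 3.434·0.421/2.48×10^-6 = 5.83×10^5 → turbulent
ε/D = 0.17/421 = 4.04×10^-4
Swamee-Jain: f = 0.01700
h_f = f(L/D)V²/(2g) = 0.01700·(2160/0.421)·3.434²/(2·9.81) = 52.42 m
Δp = ρg·h_f = 823.0·9.81·52.42 = 423.2 kPa

Δp ≈ 423 kPa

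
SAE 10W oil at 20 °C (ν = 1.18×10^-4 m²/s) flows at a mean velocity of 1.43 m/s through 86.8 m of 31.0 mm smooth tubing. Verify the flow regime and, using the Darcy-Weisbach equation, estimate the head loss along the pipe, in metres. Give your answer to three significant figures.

Re = VD/ν = 1.43·0.03100/1.18×10^-4 = 376 → laminar (Re < 2300)
f = 64/Re = 0.1704
h_f = f(L/D)V²/(2g) = 0.1704·(86.8/0.03100)·1.43²/(2·9.81) = 49.72 m

h_f ≈ 49.7 m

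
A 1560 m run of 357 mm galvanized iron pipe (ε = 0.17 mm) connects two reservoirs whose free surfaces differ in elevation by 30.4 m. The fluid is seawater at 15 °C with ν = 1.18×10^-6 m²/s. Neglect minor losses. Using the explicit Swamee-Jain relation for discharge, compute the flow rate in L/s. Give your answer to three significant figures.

Q ≈ 283 L/s

Swamee-Jain (Type II): Q = -0.965·√(gD⁵h_f/L)·ln[ε/(3.7D) + √(3.17ν²L/(gD³h_f))]
√(gD⁵h_f/L) = √(9.81·0.357⁵·30.4/1560) = 0.03330
ε/(3.7D) = 1.29×10^-4; √(3.17ν²L/(gD³h_f)) = 2.25×10^-5
Q = -0.965·0.03330·ln(1.512×10^-4) = 0.2826 m³/s
Check: V = 2.82 m/s, Re = 8.54×10^5, f = 0.01723, h_f = 30.6 m ≈ 30.4 m ✓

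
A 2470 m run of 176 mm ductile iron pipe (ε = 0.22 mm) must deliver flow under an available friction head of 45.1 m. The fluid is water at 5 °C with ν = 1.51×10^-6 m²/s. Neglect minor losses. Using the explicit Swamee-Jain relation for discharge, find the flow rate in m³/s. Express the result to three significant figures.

Q ≈ 0.0412 m³/s

Swamee-Jain (Type II): Q = -0.965·√(gD⁵h_f/L)·ln[ε/(3.7D) + √(3.17ν²L/(gD³h_f))]
√(gD⁵h_f/L) = √(9.81·0.176⁵·45.1/2470) = 0.005500
ε/(3.7D) = 3.38×10^-4; √(3.17ν²L/(gD³h_f)) = 8.60×10^-5
Q = -0.965·0.005500·ln(4.239×10^-4) = 0.04122 m³/s
Check: V = 1.69 m/s, Re = 1.97×10^5, f = 0.02214, h_f = 45.5 m ≈ 45.1 m ✓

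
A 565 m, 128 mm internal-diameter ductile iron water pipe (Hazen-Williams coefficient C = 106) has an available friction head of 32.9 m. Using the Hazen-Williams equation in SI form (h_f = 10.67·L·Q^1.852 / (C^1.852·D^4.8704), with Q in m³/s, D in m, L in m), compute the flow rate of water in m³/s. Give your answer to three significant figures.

Q ≈ 0.0285 m³/s

Rearranging: Q = [h_f·C^1.852·D^4.8704 / (10.67·L)]^(1/1.852)
Q = [32.9·106^1.852·0.128^4.8704 / (10.67·565)]^0.540 = 0.02854 m³/s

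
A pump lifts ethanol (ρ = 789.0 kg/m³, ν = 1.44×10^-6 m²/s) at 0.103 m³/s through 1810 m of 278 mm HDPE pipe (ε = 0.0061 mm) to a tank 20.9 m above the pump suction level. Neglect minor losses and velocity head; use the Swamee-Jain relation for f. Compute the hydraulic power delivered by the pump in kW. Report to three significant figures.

P_hyd ≈ 27.6 kW

V = 4Q/(πD²) = 1.697 m/s; Re = 3.28×10^5; ε/D = 2.19×10^-5; f = 0.01441
h_f = f(L/D)V²/2g = 13.77 m
Total head H = z + h_f = 20.9 + 13.77 = 34.67 m
P_hyd = ρgQH = 789.0·9.81·0.103·34.67 = 27.64 kW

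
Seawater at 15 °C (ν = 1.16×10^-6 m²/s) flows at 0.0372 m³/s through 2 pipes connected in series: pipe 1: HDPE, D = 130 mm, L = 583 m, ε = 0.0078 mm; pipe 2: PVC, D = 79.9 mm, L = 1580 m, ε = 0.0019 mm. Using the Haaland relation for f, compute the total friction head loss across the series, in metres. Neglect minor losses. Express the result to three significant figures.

Pipe 1: V = 2.803 m/s, Re = 3.14×10^5, ε/D = 6.00×10^-5, f = 0.01476, h_1 = f(L/D)V²/2g = 26.51 m
Pipe 2: V = 7.419 m/s, Re = 5.11×10^5, ε/D = 2.38×10^-5, f = 0.01330, h_2 = f(L/D)V²/2g = 737.8 m
Series → Q common, losses add: H = Σh = 764.4 m

H ≈ 764 m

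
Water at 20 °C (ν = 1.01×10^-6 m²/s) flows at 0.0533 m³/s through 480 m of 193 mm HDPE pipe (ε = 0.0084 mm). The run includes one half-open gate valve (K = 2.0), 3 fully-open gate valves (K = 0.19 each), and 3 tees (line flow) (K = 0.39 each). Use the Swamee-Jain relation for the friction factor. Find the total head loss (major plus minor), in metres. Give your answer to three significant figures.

V = 4Q/(πD²) = 1.822 m/s; V²/2g = 0.1692 m
Re = 3.48×10^5, ε/D = 4.35×10^-5 → f = 0.01452 (Swamee-Jain)
Major: h_f = f(L/D)·V²/2g = 0.01452·2487·0.1692 = 6.108 m
Minor: ΣK = 3.74; h_m = ΣK·V²/2g = 0.6327 m
Total H_L = 6.108 + 0.6327 = 6.741 m

H_L ≈ 6.74 m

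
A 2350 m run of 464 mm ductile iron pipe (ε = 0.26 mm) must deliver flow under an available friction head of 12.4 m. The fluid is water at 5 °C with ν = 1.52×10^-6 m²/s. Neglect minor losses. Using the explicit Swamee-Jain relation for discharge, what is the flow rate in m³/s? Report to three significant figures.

Q ≈ 0.276 m³/s

Swamee-Jain (Type II): Q = -0.965·√(gD⁵h_f/L)·ln[ε/(3.7D) + √(3.17ν²L/(gD³h_f))]
√(gD⁵h_f/L) = √(9.81·0.464⁵·12.4/2350) = 0.03337
ε/(3.7D) = 1.51×10^-4; √(3.17ν²L/(gD³h_f)) = 3.76×10^-5
Q = -0.965·0.03337·ln(1.891×10^-4) = 0.2760 m³/s
Check: V = 1.63 m/s, Re = 4.98×10^5, f = 0.01815, h_f = 12.5 m ≈ 12.4 m ✓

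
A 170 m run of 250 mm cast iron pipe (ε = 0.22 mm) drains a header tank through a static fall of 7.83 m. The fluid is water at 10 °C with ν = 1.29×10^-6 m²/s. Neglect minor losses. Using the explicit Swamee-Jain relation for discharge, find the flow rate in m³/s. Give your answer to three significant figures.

Q ≈ 0.167 m³/s

Swamee-Jain (Type II): Q = -0.965·√(gD⁵h_f/L)·ln[ε/(3.7D) + √(3.17ν²L/(gD³h_f))]
√(gD⁵h_f/L) = √(9.81·0.250⁵·7.83/170) = 0.02101
ε/(3.7D) = 2.38×10^-4; √(3.17ν²L/(gD³h_f)) = 2.73×10^-5
Q = -0.965·0.02101·ln(2.652×10^-4) = 0.1669 m³/s
Check: V = 3.40 m/s, Re = 6.59×10^5, f = 0.01965, h_f = 7.88 m ≈ 7.83 m ✓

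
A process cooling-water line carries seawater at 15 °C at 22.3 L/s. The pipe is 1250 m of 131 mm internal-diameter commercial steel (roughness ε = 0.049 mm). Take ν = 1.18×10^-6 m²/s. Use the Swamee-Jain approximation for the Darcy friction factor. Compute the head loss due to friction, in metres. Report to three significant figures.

h_f ≈ 24.5 m

V = 4Q/(πD²) = 4·0.0223/(π·0.131²) = 1.655 m/s
Re = VD/ν = 1.655·0.131/1.18×10^-6 = 1.84×10^5 → turbulent
ε/D = 0.049/131 = 3.74×10^-4
Swamee-Jain: f = 0.01840
h_f = f(L/D)V²/(2g) = 0.01840·(1250/0.131)·1.655²/(2·9.81) = 24.50 m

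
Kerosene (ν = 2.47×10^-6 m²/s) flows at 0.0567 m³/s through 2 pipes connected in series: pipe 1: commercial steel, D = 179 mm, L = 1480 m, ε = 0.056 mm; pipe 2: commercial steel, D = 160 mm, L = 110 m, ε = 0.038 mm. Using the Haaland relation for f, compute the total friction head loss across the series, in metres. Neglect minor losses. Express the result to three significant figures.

H ≈ 43.3 m

Pipe 1: V = 2.253 m/s, Re = 1.63×10^5, ε/D = 3.13×10^-4, f = 0.01801, h_1 = f(L/D)V²/2g = 38.52 m
Pipe 2: V = 2.820 m/s, Re = 1.83×10^5, ε/D = 2.37×10^-4, f = 0.01731, h_2 = f(L/D)V²/2g = 4.825 m
Series → Q common, losses add: H = Σh = 43.34 m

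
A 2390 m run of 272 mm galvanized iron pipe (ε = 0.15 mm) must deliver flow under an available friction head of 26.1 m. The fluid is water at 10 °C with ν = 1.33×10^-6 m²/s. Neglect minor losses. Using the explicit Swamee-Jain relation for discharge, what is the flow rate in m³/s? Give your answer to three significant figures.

Swamee-Jain (Type II): Q = -0.965·√(gD⁵h_f/L)·ln[ε/(3.7D) + √(3.17ν²L/(gD³h_f))]
√(gD⁵h_f/L) = √(9.81·0.272⁵·26.1/2390) = 0.01263
ε/(3.7D) = 1.49×10^-4; √(3.17ν²L/(gD³h_f)) = 5.10×10^-5
Q = -0.965·0.01263·ln(2.000×10^-4) = 0.1038 m³/s
Check: V = 1.79 m/s, Re = 3.65×10^5, f = 0.01839, h_f = 26.3 m ≈ 26.1 m ✓

Q ≈ 0.104 m³/s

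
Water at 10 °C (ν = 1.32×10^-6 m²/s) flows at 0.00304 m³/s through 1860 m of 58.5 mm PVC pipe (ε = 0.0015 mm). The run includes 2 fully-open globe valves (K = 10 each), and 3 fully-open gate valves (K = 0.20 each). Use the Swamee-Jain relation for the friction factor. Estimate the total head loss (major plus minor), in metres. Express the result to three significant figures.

H_L ≈ 44.6 m

V = 4Q/(πD²) = 1.131 m/s; V²/2g = 0.06520 m
Re = 5.01×10^4, ε/D = 2.56×10^-5 → f = 0.02085 (Swamee-Jain)
Major: h_f = f(L/D)·V²/2g = 0.02085·31795·0.06520 = 43.23 m
Minor: ΣK = 20.6; h_m = ΣK·V²/2g = 1.343 m
Total H_L = 43.23 + 1.343 = 44.58 m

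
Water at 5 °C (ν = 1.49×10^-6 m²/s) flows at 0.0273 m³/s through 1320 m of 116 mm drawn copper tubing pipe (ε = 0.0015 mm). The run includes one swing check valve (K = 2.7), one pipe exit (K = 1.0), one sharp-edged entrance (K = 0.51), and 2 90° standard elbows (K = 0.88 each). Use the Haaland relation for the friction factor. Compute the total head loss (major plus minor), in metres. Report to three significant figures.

V = 4Q/(πD²) = 2.583 m/s; V²/2g = 0.3401 m
Re = 2.01×10^5, ε/D = 1.29×10^-5 → f = 0.01556 (Haaland)
Major: h_f = f(L/D)·V²/2g = 0.01556·11379·0.3401 = 60.22 m
Minor: ΣK = 5.97; h_m = ΣK·V²/2g = 2.030 m
Total H_L = 60.22 + 2.030 = 62.25 m

H_L ≈ 62.3 m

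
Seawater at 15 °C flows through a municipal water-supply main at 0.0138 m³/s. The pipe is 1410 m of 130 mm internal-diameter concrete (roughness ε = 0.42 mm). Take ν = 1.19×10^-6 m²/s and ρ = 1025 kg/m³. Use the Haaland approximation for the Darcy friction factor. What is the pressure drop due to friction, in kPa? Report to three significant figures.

Δp ≈ 167 kPa

V = 4Q/(πD²) = 4·0.0138/(π·0.130²) = 1.040 m/s
Re = VD/ν = 1.040·0.130/1.19×10^-6 = 1.14×10^5 → turbulent
ε/D = 0.42/130 = 0.00323
Haaland: f = 0.02776
h_f = f(L/D)V²/(2g) = 0.02776·(1410/0.130)·1.040²/(2·9.81) = 16.59 m
Δp = ρg·h_f = 1025·9.81·16.59 = 166.8 kPa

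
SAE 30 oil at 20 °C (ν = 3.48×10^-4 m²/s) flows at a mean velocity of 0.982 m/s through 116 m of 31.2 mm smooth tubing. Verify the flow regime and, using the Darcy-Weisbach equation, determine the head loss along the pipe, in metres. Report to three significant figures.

Re = VD/ν = 0.982·0.03120/3.48×10^-4 = 88.0 → laminar (Re < 2300)
f = 64/Re = 0.7269
h_f = f(L/D)V²/(2g) = 0.7269·(116/0.03120)·0.982²/(2·9.81) = 132.8 m

h_f ≈ 133 m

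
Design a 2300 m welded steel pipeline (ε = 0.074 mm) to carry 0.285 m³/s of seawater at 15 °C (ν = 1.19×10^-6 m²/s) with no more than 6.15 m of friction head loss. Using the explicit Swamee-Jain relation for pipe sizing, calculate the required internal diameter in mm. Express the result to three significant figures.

Swamee-Jain (Type III): D = 0.66·[ε^1.25·(LQ²/(gh_f))^4.75 + ν·Q^9.4·(L/(gh_f))^5.2]^0.04
LQ²/(gh_f) = 3.097; L/(gh_f) = 38.12
Term 1 = ε^1.25·(…)^4.75 = 0.00147; Term 2 = ν·Q^9.4·(…)^5.2 = 0.00149
D = 0.66·(0.00147 + 0.00149)^0.04 = 0.5229 m = 523 mm
Check: V = 1.33 m/s, Re = 5.83×10^5, f = 0.01471, h_f = 5.81 m ≈ 6.15 m ✓

D ≈ 523 mm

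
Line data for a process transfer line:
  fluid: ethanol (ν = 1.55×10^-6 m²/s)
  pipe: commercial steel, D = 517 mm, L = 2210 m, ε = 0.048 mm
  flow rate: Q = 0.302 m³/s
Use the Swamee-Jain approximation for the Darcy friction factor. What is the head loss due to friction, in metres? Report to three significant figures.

V = 4Q/(πD²) = 4·0.302/(π·0.517²) = 1.439 m/s
Re = VD/ν = 1.439·0.517/1.55×10^-6 = 4.80×10^5 → turbulent
ε/D = 0.048/517 = 9.28×10^-5
Swamee-Jain: f = 0.01445
h_f = f(L/D)V²/(2g) = 0.01445·(2210/0.517)·1.439²/(2·9.81) = 6.517 m

h_f ≈ 6.52 m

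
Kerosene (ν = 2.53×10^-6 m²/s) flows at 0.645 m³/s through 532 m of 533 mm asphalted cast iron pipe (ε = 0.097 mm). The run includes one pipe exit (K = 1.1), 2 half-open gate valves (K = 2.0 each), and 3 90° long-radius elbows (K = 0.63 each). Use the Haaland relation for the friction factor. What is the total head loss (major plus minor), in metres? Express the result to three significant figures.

V = 4Q/(πD²) = 2.891 m/s; V²/2g = 0.4259 m
Re = 6.09×10^5, ε/D = 1.82×10^-4 → f = 0.01487 (Haaland)
Major: h_f = f(L/D)·V²/2g = 0.01487·998.1·0.4259 = 6.323 m
Minor: ΣK = 6.99; h_m = ΣK·V²/2g = 2.977 m
Total H_L = 6.323 + 2.977 = 9.301 m

H_L ≈ 9.30 m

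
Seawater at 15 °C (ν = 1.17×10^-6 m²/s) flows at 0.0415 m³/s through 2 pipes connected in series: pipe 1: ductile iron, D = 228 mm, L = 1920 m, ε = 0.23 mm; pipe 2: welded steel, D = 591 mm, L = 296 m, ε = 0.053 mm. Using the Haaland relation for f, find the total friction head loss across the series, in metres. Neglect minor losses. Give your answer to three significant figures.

H ≈ 9.31 m

Pipe 1: V = 1.016 m/s, Re = 1.98×10^5, ε/D = 0.00101, f = 0.02096, h_1 = f(L/D)V²/2g = 9.294 m
Pipe 2: V = 0.1513 m/s, Re = 7.64×10^4, ε/D = 8.97×10^-5, f = 0.01920, h_2 = f(L/D)V²/2g = 0.01122 m
Series → Q common, losses add: H = Σh = 9.305 m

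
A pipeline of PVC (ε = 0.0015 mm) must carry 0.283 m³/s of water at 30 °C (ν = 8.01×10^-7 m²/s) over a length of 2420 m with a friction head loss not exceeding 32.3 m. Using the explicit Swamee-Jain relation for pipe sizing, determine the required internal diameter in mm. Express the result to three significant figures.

Swamee-Jain (Type III): D = 0.66·[ε^1.25·(LQ²/(gh_f))^4.75 + ν·Q^9.4·(L/(gh_f))^5.2]^0.04
LQ²/(gh_f) = 0.6117; L/(gh_f) = 7.637
Term 1 = ε^1.25·(…)^4.75 = 5.08×10^-9; Term 2 = ν·Q^9.4·(…)^5.2 = 2.20×10^-7
D = 0.66·(5.08×10^-9 + 2.20×10^-7)^0.04 = 0.3578 m = 358 mm
Check: V = 2.81 m/s, Re = 1.26×10^6, f = 0.01129, h_f = 30.9 m ≈ 32.3 m ✓

D ≈ 358 mm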